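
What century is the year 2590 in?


Century = (year - 1) // 100 + 1
= (2590 - 1) // 100 + 1
= 2589 // 100 + 1
= 25 + 1

26th century


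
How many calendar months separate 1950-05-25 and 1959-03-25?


From May 1950 to March 1959
9 years * 12 = 108 months, minus 2 months = 106

106 months


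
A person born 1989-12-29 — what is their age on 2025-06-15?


Birth: 1989-12-29
Reference: 2025-06-15
Year difference: 2025 - 1989 = 36
Birthday not yet reached in 2025, subtract 1

35 years old


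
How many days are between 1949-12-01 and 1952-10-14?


From 1949-12-01 to 1952-10-14
1949-12-01: days before December = 31 + 28 + 31 + 30 + 31 + 30 + 31 + 31 + 30 + 31 + 30 = 334 (1949 is not a leap year); day of year = 334 + 1 = 335
1952-10-14: days before October = 31 + 29 + 31 + 30 + 31 + 30 + 31 + 31 + 30 = 274 (1952 is a leap year); day of year = 274 + 14 = 288
Rest of 1949: 365 - 335 = 30
Full years 1950 (365), 1951 (365): 730
Total = 30 + 730 + 288 = 1048

1048 days


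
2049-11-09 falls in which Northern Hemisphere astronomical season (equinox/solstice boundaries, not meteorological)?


Date: November 9
Astronomical Autumn (approx.; exact equinox/solstice day varies by year): September 22 to December 20
November 9 falls within the Autumn window

Autumn


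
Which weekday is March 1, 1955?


Target: March 1, 1955
Anchor: Jan 1, 1955. With p = 1955 - 1 = 1954: (p + p//4 - p//100 + p//400) mod 7 = (1954 + 488 - 19 + 4) mod 7 = 2427 mod 7 = 5 -> Saturday (Mon=0 ... Sun=6)
Days before March (Jan-Feb): 59 days
Weekday index = (5 + 59) mod 7 = 1

Tuesday


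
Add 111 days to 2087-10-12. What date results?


Start: 2087-10-12, add 111 days
October 2087 has 31 days: 31 - 12 = 19 days to October 31 -> 92 left
November 2087 has 30 days -> 62 left
December 2087 has 31 days -> 31 left
January 2088: 31 <= 31 -> lands on January 31

Result: 2088-01-31


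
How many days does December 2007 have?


December 2007

31 days


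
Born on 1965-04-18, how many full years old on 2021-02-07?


Birth: 1965-04-18
Reference: 2021-02-07
Year difference: 2021 - 1965 = 56
Birthday not yet reached in 2021, subtract 1

55 years old


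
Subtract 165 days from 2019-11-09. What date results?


Start: 2019-11-09, subtract 165 days
Back 9 days from November 9 reaches October 31, 2019 -> 156 left
October 2019 has 31 days -> back to September 30, 2019 -> 125 left
September 2019 has 30 days -> back to August 31, 2019 -> 95 left
August 2019 has 31 days -> back to July 31, 2019 -> 64 left
July 2019 has 31 days -> back to June 30, 2019 -> 33 left
June 2019 has 30 days -> back to May 31, 2019 -> 3 left
May 2019: 31 - 3 = 28 -> lands on May 28

Result: 2019-05-28


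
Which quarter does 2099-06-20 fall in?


Month: June (month 6)
Q1: Jan-Mar, Q2: Apr-Jun, Q3: Jul-Sep, Q4: Oct-Dec

Q2


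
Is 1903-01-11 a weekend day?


Anchor: Jan 1, 1903. With p = 1903 - 1 = 1902: (p + p//4 - p//100 + p//400) mod 7 = (1902 + 475 - 19 + 4) mod 7 = 2362 mod 7 = 3 -> Thursday (Mon=0 ... Sun=6)
Day of year: 11; offset = 10
Weekday index = (3 + 10) mod 7 = 6 -> Sunday
Weekend days: Saturday, Sunday

Yes


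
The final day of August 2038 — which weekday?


August 2038 has 31 days
Anchor: Jan 1, 2038. With p = 2038 - 1 = 2037: (p + p//4 - p//100 + p//400) mod 7 = (2037 + 509 - 20 + 5) mod 7 = 2531 mod 7 = 4 -> Friday (Mon=0 ... Sun=6)
Days before August (Jan-Jul): 212; August 1 index = (4 + 212) mod 7 = 6 -> Sunday
Last day offset: 31 - 1 = 30 days
Weekday index = (6 + 30) mod 7 = 1

Tuesday, August 31


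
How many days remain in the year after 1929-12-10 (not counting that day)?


Day of year: 344 of 365
Remaining = 365 - 344

21 days


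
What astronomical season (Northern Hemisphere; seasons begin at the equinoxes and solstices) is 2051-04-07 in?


Date: April 7
Astronomical Spring (approx.; exact equinox/solstice day varies by year): March 20 to June 20
April 7 falls within the Spring window

Spring


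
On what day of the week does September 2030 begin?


Target: September 1, 2030
Anchor: Jan 1, 2030. With p = 2030 - 1 = 2029: (p + p//4 - p//100 + p//400) mod 7 = (2029 + 507 - 20 + 5) mod 7 = 2521 mod 7 = 1 -> Tuesday (Mon=0 ... Sun=6)
Days before September (Jan-Aug): 243 days
Weekday index = (1 + 243) mod 7 = 6

Sunday


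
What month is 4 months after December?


December is month 12
12 + 4 = 16; wrap: 16 - 12 = 4

April


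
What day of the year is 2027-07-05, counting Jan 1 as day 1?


Date: July 5, 2027
Days in months 1 through 6: 181
Plus 5 days in July

Day of year: 186


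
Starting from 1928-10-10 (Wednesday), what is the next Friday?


Current: Wednesday
Target: Friday
Days ahead: 2

Next Friday: 1928-10-12


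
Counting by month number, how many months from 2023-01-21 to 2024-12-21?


From January 2023 to December 2024
1 year * 12 = 12 months, plus 11 months = 23

23 months


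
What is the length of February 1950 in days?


February 1950 (leap year: no)

28 days


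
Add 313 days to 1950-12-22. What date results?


Start: 1950-12-22, add 313 days
December 1950 has 31 days: 31 - 22 = 9 days to December 31 -> 304 left
January 1951 has 31 days -> 273 left
February 1951 has 28 days -> 245 left
March 1951 has 31 days -> 214 left
April 1951 has 30 days -> 184 left
May 1951 has 31 days -> 153 left
June 1951 has 30 days -> 123 left
July 1951 has 31 days -> 92 left
August 1951 has 31 days -> 61 left
September 1951 has 30 days -> 31 left
October 1951: 31 <= 31 -> lands on October 31

Result: 1951-10-31


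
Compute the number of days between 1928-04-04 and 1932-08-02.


From 1928-04-04 to 1932-08-02
1928-04-04: days before April = 31 + 29 + 31 = 91 (1928 is a leap year); day of year = 91 + 4 = 95
1932-08-02: days before August = 31 + 29 + 31 + 30 + 31 + 30 + 31 = 213 (1932 is a leap year); day of year = 213 + 2 = 215
Rest of 1928: 366 - 95 = 271
Full years 1929 (365), 1930 (365), 1931 (365): 1095
Total = 271 + 1095 + 215 = 1581

1581 days


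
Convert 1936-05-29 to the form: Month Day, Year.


ISO 1936-05-29 parses as year=1936, month=05, day=29
Month 5 -> May

May 29, 1936


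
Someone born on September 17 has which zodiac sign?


Date: September 17
Conventional tropical zodiac dates: Virgo from August 23 onward; Libra starts September 23
September 17 falls within the Virgo range

Virgo


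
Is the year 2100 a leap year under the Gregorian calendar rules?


Gregorian leap year rule: divisible by 4, but not by 100, unless also by 400.
2100 is divisible by 100 but not 400 -> not a leap year

No


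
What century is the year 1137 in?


Century = (year - 1) // 100 + 1
= (1137 - 1) // 100 + 1
= 1136 // 100 + 1
= 11 + 1

12th century


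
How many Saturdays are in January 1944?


January 1944 has 31 days
Anchor: Jan 1, 1944. With p = 1944 - 1 = 1943: (p + p//4 - p//100 + p//400) mod 7 = (1943 + 485 - 19 + 4) mod 7 = 2413 mod 7 = 5 -> Saturday (Mon=0 ... Sun=6)
January 1 is the anchor itself -> Saturday
First Saturday is January 1
Saturdays: 1, 8, 15, 22, 29

5 Saturdays


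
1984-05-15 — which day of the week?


Date: May 15, 1984
Anchor: Jan 1, 1984. With p = 1984 - 1 = 1983: (p + p//4 - p//100 + p//400) mod 7 = (1983 + 495 - 19 + 4) mod 7 = 2463 mod 7 = 6 -> Sunday (Mon=0 ... Sun=6)
Days before May (Jan-Apr): 121; offset = 121 + 15 - 1 = 135
Weekday index = (6 + 135) mod 7 = 1

Day of the week: Tuesday


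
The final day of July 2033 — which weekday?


July 2033 has 31 days
Anchor: Jan 1, 2033. With p = 2033 - 1 = 2032: (p + p//4 - p//100 + p//400) mod 7 = (2032 + 508 - 20 + 5) mod 7 = 2525 mod 7 = 5 -> Saturday (Mon=0 ... Sun=6)
Days before July (Jan-Jun): 181; July 1 index = (5 + 181) mod 7 = 4 -> Friday
Last day offset: 31 - 1 = 30 days
Weekday index = (4 + 30) mod 7 = 6

Sunday, July 31


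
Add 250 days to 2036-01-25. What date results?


Start: 2036-01-25, add 250 days
January 2036 has 31 days: 31 - 25 = 6 days to January 31 -> 244 left
February 2036 has 29 days -> 215 left
March 2036 has 31 days -> 184 left
April 2036 has 30 days -> 154 left
May 2036 has 31 days -> 123 left
June 2036 has 30 days -> 93 left
July 2036 has 31 days -> 62 left
August 2036 has 31 days -> 31 left
September 2036 has 30 days -> 1 left
October 2036: 1 <= 31 -> lands on October 1

Result: 2036-10-01


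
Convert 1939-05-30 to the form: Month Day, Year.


ISO 1939-05-30 parses as year=1939, month=05, day=30
Month 5 -> May

May 30, 1939


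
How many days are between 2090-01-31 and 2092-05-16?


From 2090-01-31 to 2092-05-16
2090-01-31: day of year = 31
2092-05-16: days before May = 31 + 29 + 31 + 30 = 121 (2092 is a leap year); day of year = 121 + 16 = 137
Rest of 2090: 365 - 31 = 334
Full years 2091 (365): 365
Total = 334 + 365 + 137 = 836

836 days


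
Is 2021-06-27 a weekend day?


Anchor: Jan 1, 2021. With p = 2021 - 1 = 2020: (p + p//4 - p//100 + p//400) mod 7 = (2020 + 505 - 20 + 5) mod 7 = 2510 mod 7 = 4 -> Friday (Mon=0 ... Sun=6)
Day of year: 178; offset = 177
Weekday index = (4 + 177) mod 7 = 6 -> Sunday
Weekend days: Saturday, Sunday

Yes


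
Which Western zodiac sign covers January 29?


Date: January 29
Conventional tropical zodiac dates: Aquarius from January 20 onward; Pisces starts February 19
January 29 falls within the Aquarius range

Aquarius


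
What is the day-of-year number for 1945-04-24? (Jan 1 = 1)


Date: April 24, 1945
Days in months 1 through 3: 90
Plus 24 days in April

Day of year: 114


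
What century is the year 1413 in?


Century = (year - 1) // 100 + 1
= (1413 - 1) // 100 + 1
= 1412 // 100 + 1
= 14 + 1

15th century


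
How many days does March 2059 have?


March 2059

31 days


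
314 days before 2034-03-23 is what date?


Start: 2034-03-23, subtract 314 days
Back 23 days from March 23 reaches February 28, 2034 -> 291 left
February 2034 has 28 days -> back to January 31, 2034 -> 263 left
January 2034 has 31 days -> back to December 31, 2033 -> 232 left
December 2033 has 31 days -> back to November 30, 2033 -> 201 left
November 2033 has 30 days -> back to October 31, 2033 -> 171 left
October 2033 has 31 days -> back to September 30, 2033 -> 140 left
September 2033 has 30 days -> back to August 31, 2033 -> 110 left
August 2033 has 31 days -> back to July 31, 2033 -> 79 left
July 2033 has 31 days -> back to June 30, 2033 -> 48 left
June 2033 has 30 days -> back to May 31, 2033 -> 18 left
May 2033: 31 - 18 = 13 -> lands on May 13

Result: 2033-05-13


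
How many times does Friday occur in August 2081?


August 2081 has 31 days
Anchor: Jan 1, 2081. With p = 2081 - 1 = 2080: (p + p//4 - p//100 + p//400) mod 7 = (2080 + 520 - 20 + 5) mod 7 = 2585 mod 7 = 2 -> Wednesday (Mon=0 ... Sun=6)
Days before August (Jan-Jul): 212; August 1 index = (2 + 212) mod 7 = 4 -> Friday
First Friday is August 1
Fridays: 1, 8, 15, 22, 29

5 Fridays


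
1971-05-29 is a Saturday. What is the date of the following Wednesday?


Current: Saturday
Target: Wednesday
Days ahead: 4

Next Wednesday: 1971-06-02


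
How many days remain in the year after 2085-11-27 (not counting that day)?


Day of year: 331 of 365
Remaining = 365 - 331

34 days


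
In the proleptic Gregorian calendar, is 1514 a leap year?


Gregorian leap year rule: divisible by 4, but not by 100, unless also by 400.
1514 is not divisible by 4 -> not a leap year

No


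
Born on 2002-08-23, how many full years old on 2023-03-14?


Birth: 2002-08-23
Reference: 2023-03-14
Year difference: 2023 - 2002 = 21
Birthday not yet reached in 2023, subtract 1

20 years old


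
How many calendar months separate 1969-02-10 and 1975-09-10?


From February 1969 to September 1975
6 years * 12 = 72 months, plus 7 months = 79

79 months


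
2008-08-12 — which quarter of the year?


Month: August (month 8)
Q1: Jan-Mar, Q2: Apr-Jun, Q3: Jul-Sep, Q4: Oct-Dec

Q3


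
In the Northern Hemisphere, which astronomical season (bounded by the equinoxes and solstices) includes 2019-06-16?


Date: June 16
Astronomical Spring (approx.; exact equinox/solstice day varies by year): March 20 to June 20
June 16 falls within the Spring window

Spring


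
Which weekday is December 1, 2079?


Target: December 1, 2079
Anchor: Jan 1, 2079. With p = 2079 - 1 = 2078: (p + p//4 - p//100 + p//400) mod 7 = (2078 + 519 - 20 + 5) mod 7 = 2582 mod 7 = 6 -> Sunday (Mon=0 ... Sun=6)
Days before December (Jan-Nov): 334 days
Weekday index = (6 + 334) mod 7 = 4

Friday


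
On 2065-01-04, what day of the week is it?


Date: January 4, 2065
Anchor: Jan 1, 2065. With p = 2065 - 1 = 2064: (p + p//4 - p//100 + p//400) mod 7 = (2064 + 516 - 20 + 5) mod 7 = 2565 mod 7 = 3 -> Thursday (Mon=0 ... Sun=6)
Days into year = 4 - 1 = 3
Weekday index = (3 + 3) mod 7 = 6

Day of the week: Sunday


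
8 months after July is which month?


July is month 7
7 + 8 = 15; wrap: 15 - 12 = 3

March


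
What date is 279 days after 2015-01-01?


Start: 2015-01-01, add 279 days
January 2015 has 31 days: 31 - 1 = 30 days to January 31 -> 249 left
February 2015 has 28 days -> 221 left
March 2015 has 31 days -> 190 left
April 2015 has 30 days -> 160 left
May 2015 has 31 days -> 129 left
June 2015 has 30 days -> 99 left
July 2015 has 31 days -> 68 left
August 2015 has 31 days -> 37 left
September 2015 has 30 days -> 7 left
October 2015: 7 <= 31 -> lands on October 7

Result: 2015-10-07


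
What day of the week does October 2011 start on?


Target: October 1, 2011
Anchor: Jan 1, 2011. With p = 2011 - 1 = 2010: (p + p//4 - p//100 + p//400) mod 7 = (2010 + 502 - 20 + 5) mod 7 = 2497 mod 7 = 5 -> Saturday (Mon=0 ... Sun=6)
Days before October (Jan-Sep): 273 days
Weekday index = (5 + 273) mod 7 = 5

Saturday


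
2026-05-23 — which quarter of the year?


Month: May (month 5)
Q1: Jan-Mar, Q2: Apr-Jun, Q3: Jul-Sep, Q4: Oct-Dec

Q2


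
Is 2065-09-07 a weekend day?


Anchor: Jan 1, 2065. With p = 2065 - 1 = 2064: (p + p//4 - p//100 + p//400) mod 7 = (2064 + 516 - 20 + 5) mod 7 = 2565 mod 7 = 3 -> Thursday (Mon=0 ... Sun=6)
Day of year: 250; offset = 249
Weekday index = (3 + 249) mod 7 = 0 -> Monday
Weekend days: Saturday, Sunday

No


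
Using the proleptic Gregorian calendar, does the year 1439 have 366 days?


Gregorian leap year rule: divisible by 4, but not by 100, unless also by 400.
1439 is not divisible by 4 -> not a leap year

No


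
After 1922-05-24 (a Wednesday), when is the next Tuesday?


Current: Wednesday
Target: Tuesday
Days ahead: 6

Next Tuesday: 1922-05-30


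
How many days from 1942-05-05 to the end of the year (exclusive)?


Day of year: 125 of 365
Remaining = 365 - 125

240 days


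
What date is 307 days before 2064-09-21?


Start: 2064-09-21, subtract 307 days
Back 21 days from September 21 reaches August 31, 2064 -> 286 left
August 2064 has 31 days -> back to July 31, 2064 -> 255 left
July 2064 has 31 days -> back to June 30, 2064 -> 224 left
June 2064 has 30 days -> back to May 31, 2064 -> 194 left
May 2064 has 31 days -> back to April 30, 2064 -> 163 left
April 2064 has 30 days -> back to March 31, 2064 -> 133 left
March 2064 has 31 days -> back to February 29, 2064 -> 102 left
February 2064 has 29 days -> back to January 31, 2064 -> 73 left
January 2064 has 31 days -> back to December 31, 2063 -> 42 left
December 2063 has 31 days -> back to November 30, 2063 -> 11 left
November 2063: 30 - 11 = 19 -> lands on November 19

Result: 2063-11-19


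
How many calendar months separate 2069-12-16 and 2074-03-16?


From December 2069 to March 2074
5 years * 12 = 60 months, minus 9 months = 51

51 months


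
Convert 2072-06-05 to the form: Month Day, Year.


ISO 2072-06-05 parses as year=2072, month=06, day=05
Month 6 -> June

June 5, 2072


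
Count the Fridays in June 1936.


June 1936 has 30 days
Anchor: Jan 1, 1936. With p = 1936 - 1 = 1935: (p + p//4 - p//100 + p//400) mod 7 = (1935 + 483 - 19 + 4) mod 7 = 2403 mod 7 = 2 -> Wednesday (Mon=0 ... Sun=6)
Days before June (Jan-May): 152; June 1 index = (2 + 152) mod 7 = 0 -> Monday
First Friday is June 5
Fridays: 5, 12, 19, 26

4 Fridays


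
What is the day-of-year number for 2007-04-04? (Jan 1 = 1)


Date: April 4, 2007
Days in months 1 through 3: 90
Plus 4 days in April

Day of year: 94


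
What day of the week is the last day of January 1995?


January 1995 has 31 days
Anchor: Jan 1, 1995. With p = 1995 - 1 = 1994: (p + p//4 - p//100 + p//400) mod 7 = (1994 + 498 - 19 + 4) mod 7 = 2477 mod 7 = 6 -> Sunday (Mon=0 ... Sun=6)
January 1 is the anchor itself -> Sunday
Last day offset: 31 - 1 = 30 days
Weekday index = (6 + 30) mod 7 = 1

Tuesday, January 31


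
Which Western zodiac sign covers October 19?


Date: October 19
Conventional tropical zodiac dates: Libra from September 23 onward; Scorpio starts October 23
October 19 falls within the Libra range

Libra


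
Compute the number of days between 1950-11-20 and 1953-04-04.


From 1950-11-20 to 1953-04-04
1950-11-20: days before November = 31 + 28 + 31 + 30 + 31 + 30 + 31 + 31 + 30 + 31 = 304 (1950 is not a leap year); day of year = 304 + 20 = 324
1953-04-04: days before April = 31 + 28 + 31 = 90 (1953 is not a leap year); day of year = 90 + 4 = 94
Rest of 1950: 365 - 324 = 41
Full years 1951 (365), 1952 (366): 731
Total = 41 + 731 + 94 = 866

866 days


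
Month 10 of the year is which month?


Month 10 of 12

October


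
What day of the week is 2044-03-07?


Date: March 7, 2044
Anchor: Jan 1, 2044. With p = 2044 - 1 = 2043: (p + p//4 - p//100 + p//400) mod 7 = (2043 + 510 - 20 + 5) mod 7 = 2538 mod 7 = 4 -> Friday (Mon=0 ... Sun=6)
Days before March (Jan-Feb): 60; offset = 60 + 7 - 1 = 66
Weekday index = (4 + 66) mod 7 = 0

Day of the week: Monday


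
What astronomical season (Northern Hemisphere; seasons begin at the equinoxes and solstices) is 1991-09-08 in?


Date: September 8
Astronomical Summer (approx.; exact equinox/solstice day varies by year): June 21 to September 21
September 8 falls within the Summer window

Summer


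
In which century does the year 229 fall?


Century = (year - 1) // 100 + 1
= (229 - 1) // 100 + 1
= 228 // 100 + 1
= 2 + 1

3rd century


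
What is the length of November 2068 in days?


November 2068

30 days


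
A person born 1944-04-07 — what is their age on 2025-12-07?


Birth: 1944-04-07
Reference: 2025-12-07
Year difference: 2025 - 1944 = 81

81 years old


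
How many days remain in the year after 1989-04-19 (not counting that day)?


Day of year: 109 of 365
Remaining = 365 - 109

256 days


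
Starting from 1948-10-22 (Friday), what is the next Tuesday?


Current: Friday
Target: Tuesday
Days ahead: 4

Next Tuesday: 1948-10-26


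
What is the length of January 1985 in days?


January 1985

31 days


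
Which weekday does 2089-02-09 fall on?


Date: February 9, 2089
Anchor: Jan 1, 2089. With p = 2089 - 1 = 2088: (p + p//4 - p//100 + p//400) mod 7 = (2088 + 522 - 20 + 5) mod 7 = 2595 mod 7 = 5 -> Saturday (Mon=0 ... Sun=6)
Days before February (Jan): 31; offset = 31 + 9 - 1 = 39
Weekday index = (5 + 39) mod 7 = 2

Day of the week: Wednesday


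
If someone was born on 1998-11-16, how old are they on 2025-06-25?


Birth: 1998-11-16
Reference: 2025-06-25
Year difference: 2025 - 1998 = 27
Birthday not yet reached in 2025, subtract 1

26 years old


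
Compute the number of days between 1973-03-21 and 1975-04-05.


From 1973-03-21 to 1975-04-05
1973-03-21: days before March = 31 + 28 = 59 (1973 is not a leap year); day of year = 59 + 21 = 80
1975-04-05: days before April = 31 + 28 + 31 = 90 (1975 is not a leap year); day of year = 90 + 5 = 95
Rest of 1973: 365 - 80 = 285
Full years 1974 (365): 365
Total = 285 + 365 + 95 = 745

745 days


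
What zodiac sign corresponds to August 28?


Date: August 28
Conventional tropical zodiac dates: Virgo from August 23 onward; Libra starts September 23
August 28 falls within the Virgo range

Virgo


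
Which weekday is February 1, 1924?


Target: February 1, 1924
Anchor: Jan 1, 1924. With p = 1924 - 1 = 1923: (p + p//4 - p//100 + p//400) mod 7 = (1923 + 480 - 19 + 4) mod 7 = 2388 mod 7 = 1 -> Tuesday (Mon=0 ... Sun=6)
Days before February (Jan): 31 days
Weekday index = (1 + 31) mod 7 = 4

Friday


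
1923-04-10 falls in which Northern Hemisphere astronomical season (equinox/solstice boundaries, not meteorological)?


Date: April 10
Astronomical Spring (approx.; exact equinox/solstice day varies by year): March 20 to June 20
April 10 falls within the Spring window

Spring


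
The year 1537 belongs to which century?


Century = (year - 1) // 100 + 1
= (1537 - 1) // 100 + 1
= 1536 // 100 + 1
= 15 + 1

16th century


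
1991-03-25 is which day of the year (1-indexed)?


Date: March 25, 1991
Days in months 1 through 2: 59
Plus 25 days in March

Day of year: 84


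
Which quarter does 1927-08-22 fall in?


Month: August (month 8)
Q1: Jan-Mar, Q2: Apr-Jun, Q3: Jul-Sep, Q4: Oct-Dec

Q3


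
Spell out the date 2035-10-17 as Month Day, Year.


ISO 2035-10-17 parses as year=2035, month=10, day=17
Month 10 -> October

October 17, 2035


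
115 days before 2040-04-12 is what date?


Start: 2040-04-12, subtract 115 days
Back 12 days from April 12 reaches March 31, 2040 -> 103 left
March 2040 has 31 days -> back to February 29, 2040 -> 72 left
February 2040 has 29 days -> back to January 31, 2040 -> 43 left
January 2040 has 31 days -> back to December 31, 2039 -> 12 left
December 2039: 31 - 12 = 19 -> lands on December 19

Result: 2039-12-19


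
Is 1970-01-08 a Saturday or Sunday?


Anchor: Jan 1, 1970. With p = 1970 - 1 = 1969: (p + p//4 - p//100 + p//400) mod 7 = (1969 + 492 - 19 + 4) mod 7 = 2446 mod 7 = 3 -> Thursday (Mon=0 ... Sun=6)
Day of year: 8; offset = 7
Weekday index = (3 + 7) mod 7 = 3 -> Thursday
Weekend days: Saturday, Sunday

No


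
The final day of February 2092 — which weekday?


February 2092 has 29 days
Anchor: Jan 1, 2092. With p = 2092 - 1 = 2091: (p + p//4 - p//100 + p//400) mod 7 = (2091 + 522 - 20 + 5) mod 7 = 2598 mod 7 = 1 -> Tuesday (Mon=0 ... Sun=6)
Days before February (Jan): 31; February 1 index = (1 + 31) mod 7 = 4 -> Friday
Last day offset: 29 - 1 = 28 days
Weekday index = (4 + 28) mod 7 = 4

Friday, February 29


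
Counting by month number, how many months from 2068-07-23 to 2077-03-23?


From July 2068 to March 2077
9 years * 12 = 108 months, minus 4 months = 104

104 months


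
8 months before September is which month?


September is month 9
9 - 8 = 1

January


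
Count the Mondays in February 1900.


February 1900 has 28 days
Anchor: Jan 1, 1900. With p = 1900 - 1 = 1899: (p + p//4 - p//100 + p//400) mod 7 = (1899 + 474 - 18 + 4) mod 7 = 2359 mod 7 = 0 -> Monday (Mon=0 ... Sun=6)
Days before February (Jan): 31; February 1 index = (0 + 31) mod 7 = 3 -> Thursday
First Monday is February 5
Mondays: 5, 12, 19, 26

4 Mondays


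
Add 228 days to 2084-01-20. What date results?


Start: 2084-01-20, add 228 days
January 2084 has 31 days: 31 - 20 = 11 days to January 31 -> 217 left
February 2084 has 29 days -> 188 left
March 2084 has 31 days -> 157 left
April 2084 has 30 days -> 127 left
May 2084 has 31 days -> 96 left
June 2084 has 30 days -> 66 left
July 2084 has 31 days -> 35 left
August 2084 has 31 days -> 4 left
September 2084: 4 <= 30 -> lands on September 4

Result: 2084-09-04


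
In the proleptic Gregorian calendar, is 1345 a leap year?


Gregorian leap year rule: divisible by 4, but not by 100, unless also by 400.
1345 is not divisible by 4 -> not a leap year

No


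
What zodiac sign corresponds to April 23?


Date: April 23
Conventional tropical zodiac dates: Taurus from April 20 onward; Gemini starts May 21
April 23 falls within the Taurus range

Taurus


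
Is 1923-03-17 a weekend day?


Anchor: Jan 1, 1923. With p = 1923 - 1 = 1922: (p + p//4 - p//100 + p//400) mod 7 = (1922 + 480 - 19 + 4) mod 7 = 2387 mod 7 = 0 -> Monday (Mon=0 ... Sun=6)
Day of year: 76; offset = 75
Weekday index = (0 + 75) mod 7 = 5 -> Saturday
Weekend days: Saturday, Sunday

Yes


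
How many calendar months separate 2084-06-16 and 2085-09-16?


From June 2084 to September 2085
1 year * 12 = 12 months, plus 3 months = 15

15 months


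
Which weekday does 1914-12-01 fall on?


Date: December 1, 1914
Anchor: Jan 1, 1914. With p = 1914 - 1 = 1913: (p + p//4 - p//100 + p//400) mod 7 = (1913 + 478 - 19 + 4) mod 7 = 2376 mod 7 = 3 -> Thursday (Mon=0 ... Sun=6)
Days before December (Jan-Nov): 334; offset = 334 + 1 - 1 = 334
Weekday index = (3 + 334) mod 7 = 1

Day of the week: Tuesday


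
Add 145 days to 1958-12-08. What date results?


Start: 1958-12-08, add 145 days
December 1958 has 31 days: 31 - 8 = 23 days to December 31 -> 122 left
January 1959 has 31 days -> 91 left
February 1959 has 28 days -> 63 left
March 1959 has 31 days -> 32 left
April 1959 has 30 days -> 2 left
May 1959: 2 <= 31 -> lands on May 2

Result: 1959-05-02


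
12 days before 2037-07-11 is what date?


Start: 2037-07-11, subtract 12 days
Back 11 days from July 11 reaches June 30, 2037 -> 1 left
June 2037: 30 - 1 = 29 -> lands on June 29

Result: 2037-06-29


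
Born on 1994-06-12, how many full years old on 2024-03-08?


Birth: 1994-06-12
Reference: 2024-03-08
Year difference: 2024 - 1994 = 30
Birthday not yet reached in 2024, subtract 1

29 years old


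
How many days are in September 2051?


September 2051

30 days


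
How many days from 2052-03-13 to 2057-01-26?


From 2052-03-13 to 2057-01-26
2052-03-13: days before March = 31 + 29 = 60 (2052 is a leap year); day of year = 60 + 13 = 73
2057-01-26: day of year = 26
Rest of 2052: 366 - 73 = 293
Full years 2053 (365), 2054 (365), 2055 (365), 2056 (366): 1461
Total = 293 + 1461 + 26 = 1780

1780 days


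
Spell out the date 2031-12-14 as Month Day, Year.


ISO 2031-12-14 parses as year=2031, month=12, day=14
Month 12 -> December

December 14, 2031


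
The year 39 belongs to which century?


Century = (year - 1) // 100 + 1
= (39 - 1) // 100 + 1
= 38 // 100 + 1
= 0 + 1

1st century


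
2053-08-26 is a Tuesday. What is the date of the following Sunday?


Current: Tuesday
Target: Sunday
Days ahead: 5

Next Sunday: 2053-08-31


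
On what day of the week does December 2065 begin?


Target: December 1, 2065
Anchor: Jan 1, 2065. With p = 2065 - 1 = 2064: (p + p//4 - p//100 + p//400) mod 7 = (2064 + 516 - 20 + 5) mod 7 = 2565 mod 7 = 3 -> Thursday (Mon=0 ... Sun=6)
Days before December (Jan-Nov): 334 days
Weekday index = (3 + 334) mod 7 = 1

Tuesday


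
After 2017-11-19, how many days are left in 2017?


Day of year: 323 of 365
Remaining = 365 - 323

42 days


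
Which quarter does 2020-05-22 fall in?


Month: May (month 5)
Q1: Jan-Mar, Q2: Apr-Jun, Q3: Jul-Sep, Q4: Oct-Dec

Q2


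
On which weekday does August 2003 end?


August 2003 has 31 days
Anchor: Jan 1, 2003. With p = 2003 - 1 = 2002: (p + p//4 - p//100 + p//400) mod 7 = (2002 + 500 - 20 + 5) mod 7 = 2487 mod 7 = 2 -> Wednesday (Mon=0 ... Sun=6)
Days before August (Jan-Jul): 212; August 1 index = (2 + 212) mod 7 = 4 -> Friday
Last day offset: 31 - 1 = 30 days
Weekday index = (4 + 30) mod 7 = 6

Sunday, August 31


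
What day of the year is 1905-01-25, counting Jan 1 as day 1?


Date: January 25, 1905
No months before January
Plus 25 days in January

Day of year: 25


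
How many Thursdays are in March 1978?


March 1978 has 31 days
Anchor: Jan 1, 1978. With p = 1978 - 1 = 1977: (p + p//4 - p//100 + p//400) mod 7 = (1977 + 494 - 19 + 4) mod 7 = 2456 mod 7 = 6 -> Sunday (Mon=0 ... Sun=6)
Days before March (Jan-Feb): 59; March 1 index = (6 + 59) mod 7 = 2 -> Wednesday
First Thursday is March 2
Thursdays: 2, 9, 16, 23, 30

5 Thursdays


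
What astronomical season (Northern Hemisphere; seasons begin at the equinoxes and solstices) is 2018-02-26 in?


Date: February 26
Astronomical Winter (approx.; exact equinox/solstice day varies by year): December 21 to March 19
February 26 falls within the Winter window

Winter


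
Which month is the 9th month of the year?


Month 9 of 12

September


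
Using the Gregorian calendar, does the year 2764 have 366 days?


Gregorian leap year rule: divisible by 4, but not by 100, unless also by 400.
2764 is divisible by 4 but not 100 -> leap year

Yes


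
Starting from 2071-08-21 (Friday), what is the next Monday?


Current: Friday
Target: Monday
Days ahead: 3

Next Monday: 2071-08-24


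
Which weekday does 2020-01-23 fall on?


Date: January 23, 2020
Anchor: Jan 1, 2020. With p = 2020 - 1 = 2019: (p + p//4 - p//100 + p//400) mod 7 = (2019 + 504 - 20 + 5) mod 7 = 2508 mod 7 = 2 -> Wednesday (Mon=0 ... Sun=6)
Days into year = 23 - 1 = 22
Weekday index = (2 + 22) mod 7 = 3

Day of the week: Thursday


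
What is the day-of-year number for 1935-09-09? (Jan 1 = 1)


Date: September 9, 1935
Days in months 1 through 8: 243
Plus 9 days in September

Day of year: 252


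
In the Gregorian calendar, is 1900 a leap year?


Gregorian leap year rule: divisible by 4, but not by 100, unless also by 400.
1900 is divisible by 100 but not 400 -> not a leap year

No


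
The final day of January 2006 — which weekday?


January 2006 has 31 days
Anchor: Jan 1, 2006. With p = 2006 - 1 = 2005: (p + p//4 - p//100 + p//400) mod 7 = (2005 + 501 - 20 + 5) mod 7 = 2491 mod 7 = 6 -> Sunday (Mon=0 ... Sun=6)
January 1 is the anchor itself -> Sunday
Last day offset: 31 - 1 = 30 days
Weekday index = (6 + 30) mod 7 = 1

Tuesday, January 31


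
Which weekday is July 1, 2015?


Target: July 1, 2015
Anchor: Jan 1, 2015. With p = 2015 - 1 = 2014: (p + p//4 - p//100 + p//400) mod 7 = (2014 + 503 - 20 + 5) mod 7 = 2502 mod 7 = 3 -> Thursday (Mon=0 ... Sun=6)
Days before July (Jan-Jun): 181 days
Weekday index = (3 + 181) mod 7 = 2

Wednesday


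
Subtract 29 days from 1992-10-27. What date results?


Start: 1992-10-27, subtract 29 days
Back 27 days from October 27 reaches September 30, 1992 -> 2 left
September 1992: 30 - 2 = 28 -> lands on September 28

Result: 1992-09-28


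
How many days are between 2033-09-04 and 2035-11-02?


From 2033-09-04 to 2035-11-02
2033-09-04: days before September = 31 + 28 + 31 + 30 + 31 + 30 + 31 + 31 = 243 (2033 is not a leap year); day of year = 243 + 4 = 247
2035-11-02: days before November = 31 + 28 + 31 + 30 + 31 + 30 + 31 + 31 + 30 + 31 = 304 (2035 is not a leap year); day of year = 304 + 2 = 306
Rest of 2033: 365 - 247 = 118
Full years 2034 (365): 365
Total = 118 + 365 + 306 = 789

789 days


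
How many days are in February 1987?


February 1987 (leap year: no)

28 days


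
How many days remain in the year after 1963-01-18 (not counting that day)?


Day of year: 18 of 365
Remaining = 365 - 18

347 days


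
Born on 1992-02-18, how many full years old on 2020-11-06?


Birth: 1992-02-18
Reference: 2020-11-06
Year difference: 2020 - 1992 = 28

28 years old


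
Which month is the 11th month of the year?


Month 11 of 12

November


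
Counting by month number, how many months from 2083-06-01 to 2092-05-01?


From June 2083 to May 2092
9 years * 12 = 108 months, minus 1 month = 107

107 months


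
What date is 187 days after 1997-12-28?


Start: 1997-12-28, add 187 days
December 1997 has 31 days: 31 - 28 = 3 days to December 31 -> 184 left
January 1998 has 31 days -> 153 left
February 1998 has 28 days -> 125 left
March 1998 has 31 days -> 94 left
April 1998 has 30 days -> 64 left
May 1998 has 31 days -> 33 left
June 1998 has 30 days -> 3 left
July 1998: 3 <= 31 -> lands on July 3

Result: 1998-07-03


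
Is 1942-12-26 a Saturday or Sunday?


Anchor: Jan 1, 1942. With p = 1942 - 1 = 1941: (p + p//4 - p//100 + p//400) mod 7 = (1941 + 485 - 19 + 4) mod 7 = 2411 mod 7 = 3 -> Thursday (Mon=0 ... Sun=6)
Day of year: 360; offset = 359
Weekday index = (3 + 359) mod 7 = 5 -> Saturday
Weekend days: Saturday, Sunday

Yes


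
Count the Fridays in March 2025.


March 2025 has 31 days
Anchor: Jan 1, 2025. With p = 2025 - 1 = 2024: (p + p//4 - p//100 + p//400) mod 7 = (2024 + 506 - 20 + 5) mod 7 = 2515 mod 7 = 2 -> Wednesday (Mon=0 ... Sun=6)
Days before March (Jan-Feb): 59; March 1 index = (2 + 59) mod 7 = 5 -> Saturday
First Friday is March 7
Fridays: 7, 14, 21, 28

4 Fridays


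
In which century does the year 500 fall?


Century = (year - 1) // 100 + 1
= (500 - 1) // 100 + 1
= 499 // 100 + 1
= 4 + 1

5th century


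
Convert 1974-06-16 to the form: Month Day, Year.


ISO 1974-06-16 parses as year=1974, month=06, day=16
Month 6 -> June

June 16, 1974


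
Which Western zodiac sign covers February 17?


Date: February 17
Conventional tropical zodiac dates: Aquarius from January 20 onward; Pisces starts February 19
February 17 falls within the Aquarius range

Aquarius


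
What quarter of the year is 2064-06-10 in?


Month: June (month 6)
Q1: Jan-Mar, Q2: Apr-Jun, Q3: Jul-Sep, Q4: Oct-Dec

Q2


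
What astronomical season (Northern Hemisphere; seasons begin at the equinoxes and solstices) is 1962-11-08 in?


Date: November 8
Astronomical Autumn (approx.; exact equinox/solstice day varies by year): September 22 to December 20
November 8 falls within the Autumn window

Autumn


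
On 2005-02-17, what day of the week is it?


Date: February 17, 2005
Anchor: Jan 1, 2005. With p = 2005 - 1 = 2004: (p + p//4 - p//100 + p//400) mod 7 = (2004 + 501 - 20 + 5) mod 7 = 2490 mod 7 = 5 -> Saturday (Mon=0 ... Sun=6)
Days before February (Jan): 31; offset = 31 + 17 - 1 = 47
Weekday index = (5 + 47) mod 7 = 3

Day of the week: Thursday


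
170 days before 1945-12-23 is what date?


Start: 1945-12-23, subtract 170 days
Back 23 days from December 23 reaches November 30, 1945 -> 147 left
November 1945 has 30 days -> back to October 31, 1945 -> 117 left
October 1945 has 31 days -> back to September 30, 1945 -> 86 left
September 1945 has 30 days -> back to August 31, 1945 -> 56 left
August 1945 has 31 days -> back to July 31, 1945 -> 25 left
July 1945: 31 - 25 = 6 -> lands on July 6

Result: 1945-07-06


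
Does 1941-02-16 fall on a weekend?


Anchor: Jan 1, 1941. With p = 1941 - 1 = 1940: (p + p//4 - p//100 + p//400) mod 7 = (1940 + 485 - 19 + 4) mod 7 = 2410 mod 7 = 2 -> Wednesday (Mon=0 ... Sun=6)
Day of year: 47; offset = 46
Weekday index = (2 + 46) mod 7 = 6 -> Sunday
Weekend days: Saturday, Sunday

Yes


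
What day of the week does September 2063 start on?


Target: September 1, 2063
Anchor: Jan 1, 2063. With p = 2063 - 1 = 2062: (p + p//4 - p//100 + p//400) mod 7 = (2062 + 515 - 20 + 5) mod 7 = 2562 mod 7 = 0 -> Monday (Mon=0 ... Sun=6)
Days before September (Jan-Aug): 243 days
Weekday index = (0 + 243) mod 7 = 5

Saturday


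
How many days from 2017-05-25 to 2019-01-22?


From 2017-05-25 to 2019-01-22
2017-05-25: days before May = 31 + 28 + 31 + 30 = 120 (2017 is not a leap year); day of year = 120 + 25 = 145
2019-01-22: day of year = 22
Rest of 2017: 365 - 145 = 220
Full years 2018 (365): 365
Total = 220 + 365 + 22 = 607

607 days


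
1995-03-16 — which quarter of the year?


Month: March (month 3)
Q1: Jan-Mar, Q2: Apr-Jun, Q3: Jul-Sep, Q4: Oct-Dec

Q1


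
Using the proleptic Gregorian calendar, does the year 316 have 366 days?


Gregorian leap year rule: divisible by 4, but not by 100, unless also by 400.
316 is divisible by 4 but not 100 -> leap year

Yes


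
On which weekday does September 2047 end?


September 2047 has 30 days
Anchor: Jan 1, 2047. With p = 2047 - 1 = 2046: (p + p//4 - p//100 + p//400) mod 7 = (2046 + 511 - 20 + 5) mod 7 = 2542 mod 7 = 1 -> Tuesday (Mon=0 ... Sun=6)
Days before September (Jan-Aug): 243; September 1 index = (1 + 243) mod 7 = 6 -> Sunday
Last day offset: 30 - 1 = 29 days
Weekday index = (6 + 29) mod 7 = 0

Monday, September 30


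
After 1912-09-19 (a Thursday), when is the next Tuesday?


Current: Thursday
Target: Tuesday
Days ahead: 5

Next Tuesday: 1912-09-24


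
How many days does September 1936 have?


September 1936

30 days


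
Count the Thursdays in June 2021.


June 2021 has 30 days
Anchor: Jan 1, 2021. With p = 2021 - 1 = 2020: (p + p//4 - p//100 + p//400) mod 7 = (2020 + 505 - 20 + 5) mod 7 = 2510 mod 7 = 4 -> Friday (Mon=0 ... Sun=6)
Days before June (Jan-May): 151; June 1 index = (4 + 151) mod 7 = 1 -> Tuesday
First Thursday is June 3
Thursdays: 3, 10, 17, 24

4 Thursdays


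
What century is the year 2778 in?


Century = (year - 1) // 100 + 1
= (2778 - 1) // 100 + 1
= 2777 // 100 + 1
= 27 + 1

28th century


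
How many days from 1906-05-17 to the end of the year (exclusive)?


Day of year: 137 of 365
Remaining = 365 - 137

228 days


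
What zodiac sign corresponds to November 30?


Date: November 30
Conventional tropical zodiac dates: Sagittarius from November 22 onward; Capricorn starts December 22
November 30 falls within the Sagittarius range

Sagittarius


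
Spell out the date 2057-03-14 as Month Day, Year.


ISO 2057-03-14 parses as year=2057, month=03, day=14
Month 3 -> March

March 14, 2057


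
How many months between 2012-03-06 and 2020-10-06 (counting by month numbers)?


From March 2012 to October 2020
8 years * 12 = 96 months, plus 7 months = 103

103 months


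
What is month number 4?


Month 4 of 12

April


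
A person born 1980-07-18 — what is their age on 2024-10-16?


Birth: 1980-07-18
Reference: 2024-10-16
Year difference: 2024 - 1980 = 44

44 years old


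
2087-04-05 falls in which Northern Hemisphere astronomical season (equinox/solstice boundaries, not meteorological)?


Date: April 5
Astronomical Spring (approx.; exact equinox/solstice day varies by year): March 20 to June 20
April 5 falls within the Spring window

Spring


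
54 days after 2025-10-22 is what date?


Start: 2025-10-22, add 54 days
October 2025 has 31 days: 31 - 22 = 9 days to October 31 -> 45 left
November 2025 has 30 days -> 15 left
December 2025: 15 <= 31 -> lands on December 15

Result: 2025-12-15


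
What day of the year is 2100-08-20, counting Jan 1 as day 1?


Date: August 20, 2100
Days in months 1 through 7: 212
Plus 20 days in August

Day of year: 232


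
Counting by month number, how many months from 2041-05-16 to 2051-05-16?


From May 2041 to May 2051
10 years * 12 = 120 months = 120

120 months


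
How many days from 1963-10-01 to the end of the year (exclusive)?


Day of year: 274 of 365
Remaining = 365 - 274

91 days


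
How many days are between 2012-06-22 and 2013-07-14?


From 2012-06-22 to 2013-07-14
2012-06-22: days before June = 31 + 29 + 31 + 30 + 31 = 152 (2012 is a leap year); day of year = 152 + 22 = 174
2013-07-14: days before July = 31 + 28 + 31 + 30 + 31 + 30 = 181 (2013 is not a leap year); day of year = 181 + 14 = 195
Rest of 2012: 366 - 174 = 192
Total = 192 + 195 = 387

387 days


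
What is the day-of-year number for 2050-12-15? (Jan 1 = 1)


Date: December 15, 2050
Days in months 1 through 11: 334
Plus 15 days in December

Day of year: 349


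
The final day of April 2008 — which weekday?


April 2008 has 30 days
Anchor: Jan 1, 2008. With p = 2008 - 1 = 2007: (p + p//4 - p//100 + p//400) mod 7 = (2007 + 501 - 20 + 5) mod 7 = 2493 mod 7 = 1 -> Tuesday (Mon=0 ... Sun=6)
Days before April (Jan-Mar): 91; April 1 index = (1 + 91) mod 7 = 1 -> Tuesday
Last day offset: 30 - 1 = 29 days
Weekday index = (1 + 29) mod 7 = 2

Wednesday, April 30


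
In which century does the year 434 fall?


Century = (year - 1) // 100 + 1
= (434 - 1) // 100 + 1
= 433 // 100 + 1
= 4 + 1

5th century


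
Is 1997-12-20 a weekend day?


Anchor: Jan 1, 1997. With p = 1997 - 1 = 1996: (p + p//4 - p//100 + p//400) mod 7 = (1996 + 499 - 19 + 4) mod 7 = 2480 mod 7 = 2 -> Wednesday (Mon=0 ... Sun=6)
Day of year: 354; offset = 353
Weekday index = (2 + 353) mod 7 = 5 -> Saturday
Weekend days: Saturday, Sunday

Yes
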